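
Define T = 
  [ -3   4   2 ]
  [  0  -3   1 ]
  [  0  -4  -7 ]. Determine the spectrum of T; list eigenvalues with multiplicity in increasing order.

-5, -5, -3

Characteristic polynomial: p(r) = r^3 + 13r^2 + 55r + 75 = (r + 3)(r + 5)^2.
Roots (with multiplicity): -5, -5, -3.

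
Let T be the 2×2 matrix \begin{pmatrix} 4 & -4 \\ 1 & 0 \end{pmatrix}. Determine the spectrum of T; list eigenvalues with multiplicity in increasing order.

2, 2

Characteristic polynomial: p(λ) = λ^2 - 4λ + 4 = (λ - 2)^2.
Roots (with multiplicity): 2, 2.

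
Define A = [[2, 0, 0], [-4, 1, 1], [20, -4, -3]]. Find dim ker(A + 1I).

1

A + 1I = [[3, 0, 0], [-4, 2, 1], [20, -4, -2]].
This matrix has rank 2, so its null space has dimension 3 − 2 = 1.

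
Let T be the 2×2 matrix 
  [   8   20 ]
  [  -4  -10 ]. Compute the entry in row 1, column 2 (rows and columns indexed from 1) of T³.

Characteristic polynomial: λ^2 + 2λ = λ(λ + 2), so the eigenvalues are -2, 0.
λ=0: eigenvector (5, -2).
λ=-2: eigenvector (-2, 1).
P = [[5, -2], [-2, 1]], D = diag(0, -2), P⁻¹ = [[1, 2], [2, 5]].
T³ = P·diag(0, -8)·P⁻¹ = [[32, 80], [-16, -40]].
The requested entry is 80.

80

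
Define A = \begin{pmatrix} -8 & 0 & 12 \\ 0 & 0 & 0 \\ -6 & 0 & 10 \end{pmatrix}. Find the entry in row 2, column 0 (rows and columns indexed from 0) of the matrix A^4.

Characteristic polynomial: μ^3 - 2μ^2 - 8μ = μ(μ - 4)(μ + 2), so the eigenvalues are -2, 0, 4.
μ=4: eigenvector (-1, 0, -1).
μ=0: eigenvector (0, 1, 0).
μ=-2: eigenvector (2, 0, 1).
P = [[-1, 0, 2], [0, 1, 0], [-1, 0, 1]], D = diag(4, 0, -2), P⁻¹ = [[1, 0, -2], [0, 1, 0], [1, 0, -1]].
A⁴ = P·diag(256, 0, 16)·P⁻¹ = [[-224, 0, 480], [0, 0, 0], [-240, 0, 496]].
The requested entry is -240.

-240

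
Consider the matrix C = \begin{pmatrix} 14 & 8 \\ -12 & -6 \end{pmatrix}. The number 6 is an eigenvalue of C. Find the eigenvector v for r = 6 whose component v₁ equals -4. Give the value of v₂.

C − 6I = [[8, 8], [-12, -12]].
Solving (C − 6I)v = 0 gives the eigenspace spanned by (-4, 4).
With v₁ = -4, v = (-4, 4), so v₂ = 4.

4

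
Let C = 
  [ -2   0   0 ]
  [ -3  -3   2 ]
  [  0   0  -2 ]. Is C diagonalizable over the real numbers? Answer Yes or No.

Yes

Characteristic polynomial: p(r) = r^3 + 7r^2 + 16r + 12 = (r + 2)^2(r + 3).
r = -2 has algebraic multiplicity 2; rank(C + 2I) = 1, so geometric multiplicity = 2.
Every eigenvalue has geometric = algebraic multiplicity, so C is diagonalizable.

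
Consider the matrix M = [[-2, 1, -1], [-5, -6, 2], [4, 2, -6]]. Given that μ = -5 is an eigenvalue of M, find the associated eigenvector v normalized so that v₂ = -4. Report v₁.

M + 5I = [[3, 1, -1], [-5, -1, 2], [4, 2, -1]].
Solving (M + 5I)v = 0 gives the eigenspace spanned by (4, -4, 8).
With v₂ = -4, v = (4, -4, 8), so v₁ = 4.

4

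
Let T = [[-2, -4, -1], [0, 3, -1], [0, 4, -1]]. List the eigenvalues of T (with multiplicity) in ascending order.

Characteristic polynomial: p(r) = r^3 - 3r + 2 = (r - 1)^2(r + 2).
Roots (with multiplicity): -2, 1, 1.

-2, 1, 1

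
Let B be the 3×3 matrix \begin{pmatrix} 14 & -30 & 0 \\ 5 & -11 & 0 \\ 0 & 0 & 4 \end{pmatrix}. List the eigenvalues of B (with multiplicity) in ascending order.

-1, 4, 4

Characteristic polynomial: p(t) = t^3 - 7t^2 + 8t + 16 = (t - 4)^2(t + 1).
Roots (with multiplicity): -1, 4, 4.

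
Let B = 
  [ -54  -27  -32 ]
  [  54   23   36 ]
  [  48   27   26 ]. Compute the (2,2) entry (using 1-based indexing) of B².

43

Characteristic polynomial: t^3 + 5t^2 - 26t - 120 = (t - 5)(t + 4)(t + 6), so the eigenvalues are -6, -4, 5.
t=-4: eigenvector (3, -2, -3).
t=5: eigenvector (-1, 1, 1).
t=-6: eigenvector (-2, 0, 3).
P = [[3, -1, -2], [-2, 1, 0], [-3, 1, 3]], D = diag(-4, 5, -6), P⁻¹ = [[3, 1, 2], [6, 3, 4], [1, 0, 1]].
B² = P·diag(16, 25, 36)·P⁻¹ = [[-78, -27, -76], [54, 43, 36], [114, 27, 112]].
The requested entry is 43.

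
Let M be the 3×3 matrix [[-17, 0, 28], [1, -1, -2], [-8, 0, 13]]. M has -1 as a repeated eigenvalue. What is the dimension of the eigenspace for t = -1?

M + 1I = [[-16, 0, 28], [1, 0, -2], [-8, 0, 14]].
This matrix has rank 2, so its null space has dimension 3 − 2 = 1.

1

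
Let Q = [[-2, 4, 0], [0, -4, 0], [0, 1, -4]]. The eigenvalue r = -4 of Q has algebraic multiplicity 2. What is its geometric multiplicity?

Q + 4I = [[2, 4, 0], [0, 0, 0], [0, 1, 0]].
This matrix has rank 2, so its null space has dimension 3 − 2 = 1.

1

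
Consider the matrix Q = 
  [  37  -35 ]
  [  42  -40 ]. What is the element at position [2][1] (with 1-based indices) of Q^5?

Characteristic polynomial: s^2 + 3s - 10 = (s - 2)(s + 5), so the eigenvalues are -5, 2.
s=-5: eigenvector (5, 6).
s=2: eigenvector (1, 1).
P = [[5, 1], [6, 1]], D = diag(-5, 2), P⁻¹ = [[-1, 1], [6, -5]].
Q⁵ = P·diag(-3125, 32)·P⁻¹ = [[15817, -15785], [18942, -18910]].
The requested entry is 18942.

18942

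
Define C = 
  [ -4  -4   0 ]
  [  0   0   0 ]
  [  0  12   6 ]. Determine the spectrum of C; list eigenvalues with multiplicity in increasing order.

-4, 0, 6

Characteristic polynomial: p(s) = s^3 - 2s^2 - 24s = s(s - 6)(s + 4).
Roots (with multiplicity): -4, 0, 6.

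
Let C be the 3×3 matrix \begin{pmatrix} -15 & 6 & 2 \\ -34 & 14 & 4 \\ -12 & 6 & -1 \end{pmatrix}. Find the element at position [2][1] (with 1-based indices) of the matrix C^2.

-14

Characteristic polynomial: r^3 + 2r^2 - 5r - 6 = (r - 2)(r + 1)(r + 3), so the eigenvalues are -3, -1, 2.
r=-1: eigenvector (1, 2, 1).
r=2: eigenvector (2, 5, 2).
r=-3: eigenvector (1, 2, 0).
P = [[1, 2, 1], [2, 5, 2], [1, 2, 0]], D = diag(-1, 2, -3), P⁻¹ = [[4, -2, 1], [-2, 1, 0], [1, 0, -1]].
C² = P·diag(1, 4, 9)·P⁻¹ = [[-3, 6, -8], [-14, 16, -16], [-12, 6, 1]].
The requested entry is -14.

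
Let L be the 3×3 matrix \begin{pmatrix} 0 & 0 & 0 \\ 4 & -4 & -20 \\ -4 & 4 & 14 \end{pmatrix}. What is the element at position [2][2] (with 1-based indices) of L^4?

-3904

Characteristic polynomial: t^3 - 10t^2 + 24t = t(t - 6)(t - 4), so the eigenvalues are 0, 4, 6.
t=4: eigenvector (0, 5, -2).
t=0: eigenvector (1, 1, 0).
t=6: eigenvector (0, -2, 1).
P = [[0, 1, 0], [5, 1, -2], [-2, 0, 1]], D = diag(4, 0, 6), P⁻¹ = [[-1, 1, 2], [1, 0, 0], [-2, 2, 5]].
L⁴ = P·diag(256, 0, 1296)·P⁻¹ = [[0, 0, 0], [3904, -3904, -10400], [-2080, 2080, 5456]].
The requested entry is -3904.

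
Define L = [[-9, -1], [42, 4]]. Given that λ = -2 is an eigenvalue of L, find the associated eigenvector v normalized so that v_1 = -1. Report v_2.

L + 2I = [[-7, -1], [42, 6]].
Solving (L + 2I)v = 0 gives the eigenspace spanned by (-1, 7).
With v_1 = -1, v = (-1, 7), so v_2 = 7.

7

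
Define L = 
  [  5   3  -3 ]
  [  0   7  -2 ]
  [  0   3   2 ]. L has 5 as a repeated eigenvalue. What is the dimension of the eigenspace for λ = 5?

2

L − 5I = [[0, 3, -3], [0, 2, -2], [0, 3, -3]].
This matrix has rank 1, so its null space has dimension 3 − 1 = 2.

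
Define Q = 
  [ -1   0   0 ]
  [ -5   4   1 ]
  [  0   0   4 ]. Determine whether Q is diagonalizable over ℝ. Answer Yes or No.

No

Characteristic polynomial: p(λ) = λ^3 - 7λ^2 + 8λ + 16 = (λ - 4)^2(λ + 1).
λ = 4 has algebraic multiplicity 2; rank(Q − 4I) = 2, so geometric multiplicity = 1.
Geometric multiplicity < algebraic multiplicity, so Q is not diagonalizable.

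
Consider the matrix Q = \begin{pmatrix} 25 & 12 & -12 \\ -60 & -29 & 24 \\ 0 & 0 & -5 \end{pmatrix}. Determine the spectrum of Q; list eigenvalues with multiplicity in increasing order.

Characteristic polynomial: p(r) = r^3 + 9r^2 + 15r - 25 = (r - 1)(r + 5)^2.
Roots (with multiplicity): -5, -5, 1.

-5, -5, 1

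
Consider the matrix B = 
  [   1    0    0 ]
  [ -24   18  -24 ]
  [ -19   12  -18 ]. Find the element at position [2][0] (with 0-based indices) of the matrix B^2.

Characteristic polynomial: λ^3 - λ^2 - 36λ + 36 = (λ - 6)(λ - 1)(λ + 6), so the eigenvalues are -6, 1, 6.
λ=1: eigenvector (1, 0, -1).
λ=6: eigenvector (0, 2, 1).
λ=-6: eigenvector (0, 1, 1).
P = [[1, 0, 0], [0, 2, 1], [-1, 1, 1]], D = diag(1, 6, -6), P⁻¹ = [[1, 0, 0], [-1, 1, -1], [2, -1, 2]].
B² = P·diag(1, 36, 36)·P⁻¹ = [[1, 0, 0], [0, 36, 0], [35, 0, 36]].
The requested entry is 35.

35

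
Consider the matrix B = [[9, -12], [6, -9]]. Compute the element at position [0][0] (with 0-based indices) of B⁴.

Characteristic polynomial: λ^2 - 9 = (λ - 3)(λ + 3), so the eigenvalues are -3, 3.
λ=3: eigenvector (-2, -1).
λ=-3: eigenvector (-1, -1).
P = [[-2, -1], [-1, -1]], D = diag(3, -3), P⁻¹ = [[-1, 1], [1, -2]].
B⁴ = P·diag(81, 81)·P⁻¹ = [[81, 0], [0, 81]].
The requested entry is 81.

81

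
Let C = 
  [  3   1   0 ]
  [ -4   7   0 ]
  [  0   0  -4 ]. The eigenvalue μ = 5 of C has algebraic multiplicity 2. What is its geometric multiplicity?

C − 5I = [[-2, 1, 0], [-4, 2, 0], [0, 0, -9]].
This matrix has rank 2, so its null space has dimension 3 − 2 = 1.

1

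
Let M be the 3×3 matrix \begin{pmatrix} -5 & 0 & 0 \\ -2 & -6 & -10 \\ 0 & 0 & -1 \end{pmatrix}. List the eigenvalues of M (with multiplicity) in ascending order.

-6, -5, -1

Characteristic polynomial: p(t) = t^3 + 12t^2 + 41t + 30 = (t + 1)(t + 5)(t + 6).
Roots (with multiplicity): -6, -5, -1.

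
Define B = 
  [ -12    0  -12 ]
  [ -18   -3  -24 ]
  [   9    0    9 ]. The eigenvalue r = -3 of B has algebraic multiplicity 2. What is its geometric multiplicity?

B + 3I = [[-9, 0, -12], [-18, 0, -24], [9, 0, 12]].
This matrix has rank 1, so its null space has dimension 3 − 1 = 2.

2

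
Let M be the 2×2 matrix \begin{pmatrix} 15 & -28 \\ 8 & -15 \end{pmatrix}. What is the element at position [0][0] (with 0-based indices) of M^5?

15

Characteristic polynomial: λ^2 - 1 = (λ - 1)(λ + 1), so the eigenvalues are -1, 1.
λ=1: eigenvector (2, 1).
λ=-1: eigenvector (7, 4).
P = [[2, 7], [1, 4]], D = diag(1, -1), P⁻¹ = [[4, -7], [-1, 2]].
M⁵ = P·diag(1, -1)·P⁻¹ = [[15, -28], [8, -15]].
The requested entry is 15.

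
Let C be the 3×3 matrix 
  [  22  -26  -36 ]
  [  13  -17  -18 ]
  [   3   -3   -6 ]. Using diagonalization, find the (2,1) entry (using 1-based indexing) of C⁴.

Characteristic polynomial: t^3 + t^2 - 12t = t(t - 3)(t + 4), so the eigenvalues are -4, 0, 3.
t=3: eigenvector (6, 3, 1).
t=-4: eigenvector (1, 1, 0).
t=0: eigenvector (4, 2, 1).
P = [[6, 1, 4], [3, 1, 2], [1, 0, 1]], D = diag(3, -4, 0), P⁻¹ = [[1, -1, -2], [-1, 2, 0], [-1, 1, 3]].
C⁴ = P·diag(81, 256, 0)·P⁻¹ = [[230, 26, -972], [-13, 269, -486], [81, -81, -162]].
The requested entry is -13.

-13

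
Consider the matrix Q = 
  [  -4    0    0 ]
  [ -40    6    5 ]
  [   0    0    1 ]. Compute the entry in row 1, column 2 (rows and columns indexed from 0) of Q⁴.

1295

Characteristic polynomial: r^3 - 3r^2 - 22r + 24 = (r - 6)(r - 1)(r + 4), so the eigenvalues are -4, 1, 6.
r=6: eigenvector (0, 1, 0).
r=-4: eigenvector (1, 4, 0).
r=1: eigenvector (0, -1, 1).
P = [[0, 1, 0], [1, 4, -1], [0, 0, 1]], D = diag(6, -4, 1), P⁻¹ = [[-4, 1, 1], [1, 0, 0], [0, 0, 1]].
Q⁴ = P·diag(1296, 256, 1)·P⁻¹ = [[256, 0, 0], [-4160, 1296, 1295], [0, 0, 1]].
The requested entry is 1295.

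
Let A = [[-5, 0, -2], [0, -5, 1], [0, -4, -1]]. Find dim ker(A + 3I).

A + 3I = [[-2, 0, -2], [0, -2, 1], [0, -4, 2]].
This matrix has rank 2, so its null space has dimension 3 − 2 = 1.

1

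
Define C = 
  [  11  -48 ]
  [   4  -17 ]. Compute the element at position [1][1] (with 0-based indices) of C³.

-497

Characteristic polynomial: r^2 + 6r + 5 = (r + 1)(r + 5), so the eigenvalues are -5, -1.
r=-5: eigenvector (3, 1).
r=-1: eigenvector (4, 1).
P = [[3, 4], [1, 1]], D = diag(-5, -1), P⁻¹ = [[-1, 4], [1, -3]].
C³ = P·diag(-125, -1)·P⁻¹ = [[371, -1488], [124, -497]].
The requested entry is -497.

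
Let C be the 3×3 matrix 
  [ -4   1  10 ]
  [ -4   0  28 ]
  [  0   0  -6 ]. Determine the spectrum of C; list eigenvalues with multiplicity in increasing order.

-6, -2, -2

Characteristic polynomial: p(s) = s^3 + 10s^2 + 28s + 24 = (s + 2)^2(s + 6).
Roots (with multiplicity): -6, -2, -2.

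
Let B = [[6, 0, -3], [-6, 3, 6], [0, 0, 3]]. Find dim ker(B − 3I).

2

B − 3I = [[3, 0, -3], [-6, 0, 6], [0, 0, 0]].
This matrix has rank 1, so its null space has dimension 3 − 1 = 2.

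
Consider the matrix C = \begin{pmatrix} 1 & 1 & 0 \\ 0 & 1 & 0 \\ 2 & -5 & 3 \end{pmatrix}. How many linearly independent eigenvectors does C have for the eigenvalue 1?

C − 1I = [[0, 1, 0], [0, 0, 0], [2, -5, 2]].
This matrix has rank 2, so its null space has dimension 3 − 2 = 1.

1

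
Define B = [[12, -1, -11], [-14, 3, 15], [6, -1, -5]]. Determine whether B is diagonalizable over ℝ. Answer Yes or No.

No

Characteristic polynomial: p(t) = t^3 - 10t^2 + 28t - 24 = (t - 6)(t - 2)^2.
t = 2 has algebraic multiplicity 2; rank(B − 2I) = 2, so geometric multiplicity = 1.
Geometric multiplicity < algebraic multiplicity, so B is not diagonalizable.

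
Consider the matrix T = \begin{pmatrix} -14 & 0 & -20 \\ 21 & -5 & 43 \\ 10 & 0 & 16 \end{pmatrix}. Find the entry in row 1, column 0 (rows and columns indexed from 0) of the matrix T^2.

31

Characteristic polynomial: s^3 + 3s^2 - 34s - 120 = (s - 6)(s + 4)(s + 5), so the eigenvalues are -5, -4, 6.
s=-4: eigenvector (2, -1, -1).
s=-5: eigenvector (0, 1, 0).
s=6: eigenvector (1, -2, -1).
P = [[2, 0, 1], [-1, 1, -2], [-1, 0, -1]], D = diag(-4, -5, 6), P⁻¹ = [[1, 0, 1], [-1, 1, -3], [-1, 0, -2]].
T² = P·diag(16, 25, 36)·P⁻¹ = [[-4, 0, -40], [31, 25, 53], [20, 0, 56]].
The requested entry is 31.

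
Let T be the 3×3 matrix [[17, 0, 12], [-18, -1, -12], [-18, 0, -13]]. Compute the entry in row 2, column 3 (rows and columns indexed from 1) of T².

Characteristic polynomial: μ^3 - 3μ^2 - 9μ - 5 = (μ - 5)(μ + 1)^2, so the eigenvalues are -1, -1, 5.
μ=5: eigenvector (1, -1, -1).
μ=-1: eigenvector (0, 1, 0).
μ=-1: eigenvector (-2, 2, 3).
P = [[1, 0, -2], [-1, 1, 2], [-1, 0, 3]], D = diag(5, -1, -1), P⁻¹ = [[3, 0, 2], [1, 1, 0], [1, 0, 1]].
T² = P·diag(25, 1, 1)·P⁻¹ = [[73, 0, 48], [-72, 1, -48], [-72, 0, -47]].
The requested entry is -48.

-48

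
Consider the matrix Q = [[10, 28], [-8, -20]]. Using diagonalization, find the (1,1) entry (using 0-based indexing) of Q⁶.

344576

Characteristic polynomial: t^2 + 10t + 24 = (t + 4)(t + 6), so the eigenvalues are -6, -4.
t=-6: eigenvector (-7, 4).
t=-4: eigenvector (-2, 1).
P = [[-7, -2], [4, 1]], D = diag(-6, -4), P⁻¹ = [[1, 2], [-4, -7]].
Q⁶ = P·diag(46656, 4096)·P⁻¹ = [[-293824, -595840], [170240, 344576]].
The requested entry is 344576.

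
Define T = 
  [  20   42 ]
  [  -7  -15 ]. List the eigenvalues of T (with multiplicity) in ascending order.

-1, 6

Characteristic polynomial: p(μ) = μ^2 - 5μ - 6 = (μ - 6)(μ + 1).
Roots (with multiplicity): -1, 6.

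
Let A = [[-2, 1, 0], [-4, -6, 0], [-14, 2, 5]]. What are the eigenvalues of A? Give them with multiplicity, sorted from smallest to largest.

-4, -4, 5

Characteristic polynomial: p(μ) = μ^3 + 3μ^2 - 24μ - 80 = (μ - 5)(μ + 4)^2.
Roots (with multiplicity): -4, -4, 5.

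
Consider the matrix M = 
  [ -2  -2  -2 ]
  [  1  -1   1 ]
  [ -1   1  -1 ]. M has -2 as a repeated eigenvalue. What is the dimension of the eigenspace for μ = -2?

M + 2I = [[0, -2, -2], [1, 1, 1], [-1, 1, 1]].
This matrix has rank 2, so its null space has dimension 3 − 2 = 1.

1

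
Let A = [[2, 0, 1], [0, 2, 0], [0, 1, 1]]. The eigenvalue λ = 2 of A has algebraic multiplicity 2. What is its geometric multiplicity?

1

A − 2I = [[0, 0, 1], [0, 0, 0], [0, 1, -1]].
This matrix has rank 2, so its null space has dimension 3 − 2 = 1.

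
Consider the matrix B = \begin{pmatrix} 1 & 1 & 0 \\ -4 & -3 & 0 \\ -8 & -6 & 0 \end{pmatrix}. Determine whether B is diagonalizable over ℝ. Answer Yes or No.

No

Characteristic polynomial: p(r) = r^3 + 2r^2 + r = r(r + 1)^2.
r = -1 has algebraic multiplicity 2; rank(B + 1I) = 2, so geometric multiplicity = 1.
Geometric multiplicity < algebraic multiplicity, so B is not diagonalizable.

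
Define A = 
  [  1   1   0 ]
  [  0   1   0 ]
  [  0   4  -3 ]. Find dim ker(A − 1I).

1

A − 1I = [[0, 1, 0], [0, 0, 0], [0, 4, -4]].
This matrix has rank 2, so its null space has dimension 3 − 2 = 1.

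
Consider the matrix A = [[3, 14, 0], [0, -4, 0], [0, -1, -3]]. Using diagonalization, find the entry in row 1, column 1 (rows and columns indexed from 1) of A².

Characteristic polynomial: s^3 + 4s^2 - 9s - 36 = (s - 3)(s + 3)(s + 4), so the eigenvalues are -4, -3, 3.
s=3: eigenvector (1, 0, 0).
s=-4: eigenvector (-2, 1, 1).
s=-3: eigenvector (0, 0, 1).
P = [[1, -2, 0], [0, 1, 0], [0, 1, 1]], D = diag(3, -4, -3), P⁻¹ = [[1, 2, 0], [0, 1, 0], [0, -1, 1]].
A² = P·diag(9, 16, 9)·P⁻¹ = [[9, -14, 0], [0, 16, 0], [0, 7, 9]].
The requested entry is 9.

9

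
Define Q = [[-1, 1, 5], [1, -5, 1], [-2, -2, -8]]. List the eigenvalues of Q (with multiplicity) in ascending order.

-6, -4, -4

Characteristic polynomial: p(r) = r^3 + 14r^2 + 64r + 96 = (r + 4)^2(r + 6).
Roots (with multiplicity): -6, -4, -4.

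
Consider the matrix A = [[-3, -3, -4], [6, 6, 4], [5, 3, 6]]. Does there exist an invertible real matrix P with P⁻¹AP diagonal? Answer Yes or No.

Characteristic polynomial: p(λ) = λ^3 - 9λ^2 + 26λ - 24 = (λ - 4)(λ - 3)(λ - 2).
All 3 eigenvalues are distinct, so A is diagonalizable.

Yes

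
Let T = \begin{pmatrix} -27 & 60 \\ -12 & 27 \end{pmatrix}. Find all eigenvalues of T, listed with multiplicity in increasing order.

Characteristic polynomial: p(r) = r^2 - 9 = (r - 3)(r + 3).
Roots (with multiplicity): -3, 3.

-3, 3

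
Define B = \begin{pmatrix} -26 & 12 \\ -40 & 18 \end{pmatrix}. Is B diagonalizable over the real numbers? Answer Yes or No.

Characteristic polynomial: p(λ) = λ^2 + 8λ + 12 = (λ + 2)(λ + 6).
All 2 eigenvalues are distinct, so B is diagonalizable.

Yes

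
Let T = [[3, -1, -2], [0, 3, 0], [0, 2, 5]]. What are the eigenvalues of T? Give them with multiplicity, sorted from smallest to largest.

3, 3, 5

Characteristic polynomial: p(r) = r^3 - 11r^2 + 39r - 45 = (r - 5)(r - 3)^2.
Roots (with multiplicity): 3, 3, 5.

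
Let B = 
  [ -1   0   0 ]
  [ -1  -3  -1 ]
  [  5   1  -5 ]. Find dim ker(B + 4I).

1

B + 4I = [[3, 0, 0], [-1, 1, -1], [5, 1, -1]].
This matrix has rank 2, so its null space has dimension 3 − 2 = 1.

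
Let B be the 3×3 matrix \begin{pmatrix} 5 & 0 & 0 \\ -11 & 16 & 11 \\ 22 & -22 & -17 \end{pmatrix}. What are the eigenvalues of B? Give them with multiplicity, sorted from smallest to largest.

Characteristic polynomial: p(μ) = μ^3 - 4μ^2 - 35μ + 150 = (μ - 5)^2(μ + 6).
Roots (with multiplicity): -6, 5, 5.

-6, 5, 5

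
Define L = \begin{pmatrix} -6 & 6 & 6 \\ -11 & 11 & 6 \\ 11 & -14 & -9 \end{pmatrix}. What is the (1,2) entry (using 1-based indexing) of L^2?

Characteristic polynomial: μ^3 + 4μ^2 - 27μ - 90 = (μ - 5)(μ + 3)(μ + 6), so the eigenvalues are -6, -3, 5.
μ=-6: eigenvector (1, 1, -1).
μ=-3: eigenvector (2, 2, -1).
μ=5: eigenvector (0, 1, -1).
P = [[1, 2, 0], [1, 2, 1], [-1, -1, -1]], D = diag(-6, -3, 5), P⁻¹ = [[1, -2, -2], [0, 1, 1], [-1, 1, 0]].
L² = P·diag(36, 9, 25)·P⁻¹ = [[36, -54, -54], [11, -29, -54], [-11, 38, 63]].
The requested entry is -54.

-54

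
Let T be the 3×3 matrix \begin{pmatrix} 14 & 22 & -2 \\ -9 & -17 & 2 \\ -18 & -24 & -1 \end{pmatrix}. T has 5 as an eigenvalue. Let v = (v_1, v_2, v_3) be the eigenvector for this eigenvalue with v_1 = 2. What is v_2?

-1

T − 5I = [[9, 22, -2], [-9, -22, 2], [-18, -24, -6]].
Solving (T − 5I)v = 0 gives the eigenspace spanned by (2, -1, -2).
With v_1 = 2, v = (2, -1, -2), so v_2 = -1.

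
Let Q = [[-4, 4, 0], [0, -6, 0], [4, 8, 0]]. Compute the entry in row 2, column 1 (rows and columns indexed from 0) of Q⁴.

Characteristic polynomial: μ^3 + 10μ^2 + 24μ = μ(μ + 4)(μ + 6), so the eigenvalues are -6, -4, 0.
μ=-6: eigenvector (-2, 1, 0).
μ=-4: eigenvector (1, 0, -1).
μ=0: eigenvector (0, 0, 1).
P = [[-2, 1, 0], [1, 0, 0], [0, -1, 1]], D = diag(-6, -4, 0), P⁻¹ = [[0, 1, 0], [1, 2, 0], [1, 2, 1]].
Q⁴ = P·diag(1296, 256, 0)·P⁻¹ = [[256, -2080, 0], [0, 1296, 0], [-256, -512, 0]].
The requested entry is -512.

-512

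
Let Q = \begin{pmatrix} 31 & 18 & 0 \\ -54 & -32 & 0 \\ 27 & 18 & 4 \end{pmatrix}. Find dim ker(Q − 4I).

Q − 4I = [[27, 18, 0], [-54, -36, 0], [27, 18, 0]].
This matrix has rank 1, so its null space has dimension 3 − 1 = 2.

2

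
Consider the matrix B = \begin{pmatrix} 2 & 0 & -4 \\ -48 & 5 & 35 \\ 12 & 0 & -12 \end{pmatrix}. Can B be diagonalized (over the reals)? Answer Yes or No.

Characteristic polynomial: p(r) = r^3 + 5r^2 - 26r - 120 = (r - 5)(r + 4)(r + 6).
All 3 eigenvalues are distinct, so B is diagonalizable.

Yes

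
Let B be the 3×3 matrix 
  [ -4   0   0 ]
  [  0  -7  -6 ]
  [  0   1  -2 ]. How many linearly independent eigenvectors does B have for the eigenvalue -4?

B + 4I = [[0, 0, 0], [0, -3, -6], [0, 1, 2]].
This matrix has rank 1, so its null space has dimension 3 − 1 = 2.

2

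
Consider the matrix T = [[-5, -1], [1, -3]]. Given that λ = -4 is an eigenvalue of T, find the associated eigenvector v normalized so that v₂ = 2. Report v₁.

-2

T + 4I = [[-1, -1], [1, 1]].
Solving (T + 4I)v = 0 gives the eigenspace spanned by (-2, 2).
With v₂ = 2, v = (-2, 2), so v₁ = -2.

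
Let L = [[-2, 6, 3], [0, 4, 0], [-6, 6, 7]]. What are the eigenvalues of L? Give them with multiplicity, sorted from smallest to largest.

1, 4, 4

Characteristic polynomial: p(μ) = μ^3 - 9μ^2 + 24μ - 16 = (μ - 4)^2(μ - 1).
Roots (with multiplicity): 1, 4, 4.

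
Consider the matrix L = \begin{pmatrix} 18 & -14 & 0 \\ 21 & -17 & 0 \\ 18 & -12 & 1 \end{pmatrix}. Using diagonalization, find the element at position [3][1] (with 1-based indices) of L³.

Characteristic polynomial: r^3 - 2r^2 - 11r + 12 = (r - 4)(r - 1)(r + 3), so the eigenvalues are -3, 1, 4.
r=4: eigenvector (1, 1, 2).
r=-3: eigenvector (2, 3, 0).
r=1: eigenvector (0, 0, 1).
P = [[1, 2, 0], [1, 3, 0], [2, 0, 1]], D = diag(4, -3, 1), P⁻¹ = [[3, -2, 0], [-1, 1, 0], [-6, 4, 1]].
L³ = P·diag(64, -27, 1)·P⁻¹ = [[246, -182, 0], [273, -209, 0], [378, -252, 1]].
The requested entry is 378.

378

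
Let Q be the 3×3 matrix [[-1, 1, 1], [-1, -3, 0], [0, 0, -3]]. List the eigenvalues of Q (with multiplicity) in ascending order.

Characteristic polynomial: p(t) = t^3 + 7t^2 + 16t + 12 = (t + 2)^2(t + 3).
Roots (with multiplicity): -3, -2, -2.

-3, -2, -2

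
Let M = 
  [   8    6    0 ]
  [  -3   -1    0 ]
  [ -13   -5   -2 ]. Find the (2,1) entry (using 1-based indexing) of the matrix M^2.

Characteristic polynomial: s^3 - 5s^2 - 4s + 20 = (s - 5)(s - 2)(s + 2), so the eigenvalues are -2, 2, 5.
s=5: eigenvector (2, -1, -3).
s=-2: eigenvector (0, 0, 1).
s=2: eigenvector (-1, 1, 2).
P = [[2, 0, -1], [-1, 0, 1], [-3, 1, 2]], D = diag(5, -2, 2), P⁻¹ = [[1, 1, 0], [1, -1, 1], [1, 2, 0]].
M² = P·diag(25, 4, 4)·P⁻¹ = [[46, 42, 0], [-21, -17, 0], [-63, -63, 4]].
The requested entry is -21.

-21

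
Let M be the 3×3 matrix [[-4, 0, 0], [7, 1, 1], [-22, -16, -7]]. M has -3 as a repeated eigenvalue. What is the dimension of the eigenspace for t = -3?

1

M + 3I = [[-1, 0, 0], [7, 4, 1], [-22, -16, -4]].
This matrix has rank 2, so its null space has dimension 3 − 2 = 1.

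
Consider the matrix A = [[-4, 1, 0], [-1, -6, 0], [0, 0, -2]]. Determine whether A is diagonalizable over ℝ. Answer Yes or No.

Characteristic polynomial: p(λ) = λ^3 + 12λ^2 + 45λ + 50 = (λ + 2)(λ + 5)^2.
λ = -5 has algebraic multiplicity 2; rank(A + 5I) = 2, so geometric multiplicity = 1.
Geometric multiplicity < algebraic multiplicity, so A is not diagonalizable.

No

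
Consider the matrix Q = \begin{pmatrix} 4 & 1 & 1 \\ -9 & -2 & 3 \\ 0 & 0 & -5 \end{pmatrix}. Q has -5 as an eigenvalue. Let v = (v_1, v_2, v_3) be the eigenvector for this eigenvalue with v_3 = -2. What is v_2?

Q + 5I = [[9, 1, 1], [-9, 3, 3], [0, 0, 0]].
Solving (Q + 5I)v = 0 gives the eigenspace spanned by (0, 2, -2).
With v_3 = -2, v = (0, 2, -2), so v_2 = 2.

2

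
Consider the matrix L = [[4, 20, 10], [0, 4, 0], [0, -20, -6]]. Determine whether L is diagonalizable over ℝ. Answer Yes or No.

Characteristic polynomial: p(t) = t^3 - 2t^2 - 32t + 96 = (t - 4)^2(t + 6).
t = 4 has algebraic multiplicity 2; rank(L − 4I) = 1, so geometric multiplicity = 2.
Every eigenvalue has geometric = algebraic multiplicity, so L is diagonalizable.

Yes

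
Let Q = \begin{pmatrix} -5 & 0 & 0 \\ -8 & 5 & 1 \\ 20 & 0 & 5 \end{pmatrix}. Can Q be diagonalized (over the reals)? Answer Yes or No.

No

Characteristic polynomial: p(μ) = μ^3 - 5μ^2 - 25μ + 125 = (μ - 5)^2(μ + 5).
μ = 5 has algebraic multiplicity 2; rank(Q − 5I) = 2, so geometric multiplicity = 1.
Geometric multiplicity < algebraic multiplicity, so Q is not diagonalizable.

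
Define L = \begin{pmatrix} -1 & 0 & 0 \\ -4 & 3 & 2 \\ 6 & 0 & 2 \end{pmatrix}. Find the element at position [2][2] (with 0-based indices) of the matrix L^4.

Characteristic polynomial: r^3 - 4r^2 + r + 6 = (r - 3)(r - 2)(r + 1), so the eigenvalues are -1, 2, 3.
r=-1: eigenvector (1, 2, -2).
r=3: eigenvector (0, 1, 0).
r=2: eigenvector (0, -2, 1).
P = [[1, 0, 0], [2, 1, -2], [-2, 0, 1]], D = diag(-1, 3, 2), P⁻¹ = [[1, 0, 0], [2, 1, 2], [2, 0, 1]].
L⁴ = P·diag(1, 81, 16)·P⁻¹ = [[1, 0, 0], [100, 81, 130], [30, 0, 16]].
The requested entry is 16.

16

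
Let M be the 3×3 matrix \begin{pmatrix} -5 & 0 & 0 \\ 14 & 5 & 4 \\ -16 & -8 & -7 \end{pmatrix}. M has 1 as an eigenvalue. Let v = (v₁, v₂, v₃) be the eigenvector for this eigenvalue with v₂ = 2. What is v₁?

0

M − 1I = [[-6, 0, 0], [14, 4, 4], [-16, -8, -8]].
Solving (M − 1I)v = 0 gives the eigenspace spanned by (0, 2, -2).
With v₂ = 2, v = (0, 2, -2), so v₁ = 0.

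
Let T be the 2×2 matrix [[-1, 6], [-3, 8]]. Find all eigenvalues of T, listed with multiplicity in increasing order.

Characteristic polynomial: p(μ) = μ^2 - 7μ + 10 = (μ - 5)(μ - 2).
Roots (with multiplicity): 2, 5.

2, 5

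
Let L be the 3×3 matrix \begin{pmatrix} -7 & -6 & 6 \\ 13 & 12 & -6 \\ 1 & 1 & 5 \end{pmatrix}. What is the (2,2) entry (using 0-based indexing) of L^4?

Characteristic polynomial: λ^3 - 10λ^2 + 19λ + 30 = (λ - 6)(λ - 5)(λ + 1), so the eigenvalues are -1, 5, 6.
λ=5: eigenvector (1, -1, 1).
λ=6: eigenvector (0, 1, 1).
λ=-1: eigenvector (-1, 1, 0).
P = [[1, 0, -1], [-1, 1, 1], [1, 1, 0]], D = diag(5, 6, -1), P⁻¹ = [[-1, -1, 1], [1, 1, 0], [-2, -1, 1]].
L⁴ = P·diag(625, 1296, 1)·P⁻¹ = [[-623, -624, 624], [1919, 1920, -624], [671, 671, 625]].
The requested entry is 625.

625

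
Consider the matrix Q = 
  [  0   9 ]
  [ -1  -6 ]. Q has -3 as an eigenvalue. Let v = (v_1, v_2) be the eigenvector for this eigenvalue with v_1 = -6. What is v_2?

2

Q + 3I = [[3, 9], [-1, -3]].
Solving (Q + 3I)v = 0 gives the eigenspace spanned by (-6, 2).
With v_1 = -6, v = (-6, 2), so v_2 = 2.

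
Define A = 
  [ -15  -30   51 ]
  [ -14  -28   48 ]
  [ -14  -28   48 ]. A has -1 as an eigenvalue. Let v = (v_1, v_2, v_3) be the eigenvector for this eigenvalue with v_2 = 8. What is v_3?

A + 1I = [[-14, -30, 51], [-14, -27, 48], [-14, -28, 49]].
Solving (A + 1I)v = 0 gives the eigenspace spanned by (12, 8, 8).
With v_2 = 8, v = (12, 8, 8), so v_3 = 8.

8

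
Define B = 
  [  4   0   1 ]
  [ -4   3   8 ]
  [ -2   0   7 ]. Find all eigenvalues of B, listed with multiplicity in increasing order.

Characteristic polynomial: p(r) = r^3 - 14r^2 + 63r - 90 = (r - 6)(r - 5)(r - 3).
Roots (with multiplicity): 3, 5, 6.

3, 5, 6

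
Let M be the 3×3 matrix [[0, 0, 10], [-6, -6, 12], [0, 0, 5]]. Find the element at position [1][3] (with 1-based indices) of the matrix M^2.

50

Characteristic polynomial: μ^3 + μ^2 - 30μ = μ(μ - 5)(μ + 6), so the eigenvalues are -6, 0, 5.
μ=0: eigenvector (1, -1, 0).
μ=-6: eigenvector (0, 1, 0).
μ=5: eigenvector (2, 0, 1).
P = [[1, 0, 2], [-1, 1, 0], [0, 0, 1]], D = diag(0, -6, 5), P⁻¹ = [[1, 0, -2], [1, 1, -2], [0, 0, 1]].
M² = P·diag(0, 36, 25)·P⁻¹ = [[0, 0, 50], [36, 36, -72], [0, 0, 25]].
The requested entry is 50.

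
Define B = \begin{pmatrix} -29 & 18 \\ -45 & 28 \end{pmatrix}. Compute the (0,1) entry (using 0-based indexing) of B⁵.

Characteristic polynomial: λ^2 + λ - 2 = (λ - 1)(λ + 2), so the eigenvalues are -2, 1.
λ=-2: eigenvector (-2, -3).
λ=1: eigenvector (3, 5).
P = [[-2, 3], [-3, 5]], D = diag(-2, 1), P⁻¹ = [[-5, 3], [-3, 2]].
B⁵ = P·diag(-32, 1)·P⁻¹ = [[-329, 198], [-495, 298]].
The requested entry is 198.

198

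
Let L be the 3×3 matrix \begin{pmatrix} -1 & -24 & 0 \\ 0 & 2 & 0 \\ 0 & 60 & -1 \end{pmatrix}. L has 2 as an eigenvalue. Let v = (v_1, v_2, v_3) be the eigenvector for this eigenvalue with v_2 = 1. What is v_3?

L − 2I = [[-3, -24, 0], [0, 0, 0], [0, 60, -3]].
Solving (L − 2I)v = 0 gives the eigenspace spanned by (-8, 1, 20).
With v_2 = 1, v = (-8, 1, 20), so v_3 = 20.

20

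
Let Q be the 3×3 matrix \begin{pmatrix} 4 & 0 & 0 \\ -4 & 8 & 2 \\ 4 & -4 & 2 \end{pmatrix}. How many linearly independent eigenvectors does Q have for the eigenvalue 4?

Q − 4I = [[0, 0, 0], [-4, 4, 2], [4, -4, -2]].
This matrix has rank 1, so its null space has dimension 3 − 1 = 2.

2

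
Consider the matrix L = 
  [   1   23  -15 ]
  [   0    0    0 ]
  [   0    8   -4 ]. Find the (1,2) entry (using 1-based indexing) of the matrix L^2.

-97

Characteristic polynomial: μ^3 + 3μ^2 - 4μ = μ(μ - 1)(μ + 4), so the eigenvalues are -4, 0, 1.
μ=-4: eigenvector (3, 0, 1).
μ=0: eigenvector (7, 1, 2).
μ=1: eigenvector (1, 0, 0).
P = [[3, 7, 1], [0, 1, 0], [1, 2, 0]], D = diag(-4, 0, 1), P⁻¹ = [[0, -2, 1], [0, 1, 0], [1, -1, -3]].
L² = P·diag(16, 0, 1)·P⁻¹ = [[1, -97, 45], [0, 0, 0], [0, -32, 16]].
The requested entry is -97.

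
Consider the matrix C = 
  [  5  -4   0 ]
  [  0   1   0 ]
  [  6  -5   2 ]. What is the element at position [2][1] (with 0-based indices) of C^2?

-39

Characteristic polynomial: t^3 - 8t^2 + 17t - 10 = (t - 5)(t - 2)(t - 1), so the eigenvalues are 1, 2, 5.
t=2: eigenvector (0, 0, 1).
t=1: eigenvector (1, 1, -1).
t=5: eigenvector (1, 0, 2).
P = [[0, 1, 1], [0, 1, 0], [1, -1, 2]], D = diag(2, 1, 5), P⁻¹ = [[-2, 3, 1], [0, 1, 0], [1, -1, 0]].
C² = P·diag(4, 1, 25)·P⁻¹ = [[25, -24, 0], [0, 1, 0], [42, -39, 4]].
The requested entry is -39.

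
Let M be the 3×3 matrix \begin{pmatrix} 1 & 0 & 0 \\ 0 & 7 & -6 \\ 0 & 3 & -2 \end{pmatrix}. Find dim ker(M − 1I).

M − 1I = [[0, 0, 0], [0, 6, -6], [0, 3, -3]].
This matrix has rank 1, so its null space has dimension 3 − 1 = 2.

2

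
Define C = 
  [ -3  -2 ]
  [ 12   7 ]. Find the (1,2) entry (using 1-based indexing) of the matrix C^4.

Characteristic polynomial: s^2 - 4s + 3 = (s - 3)(s - 1), so the eigenvalues are 1, 3.
s=3: eigenvector (1, -3).
s=1: eigenvector (1, -2).
P = [[1, 1], [-3, -2]], D = diag(3, 1), P⁻¹ = [[-2, -1], [3, 1]].
C⁴ = P·diag(81, 1)·P⁻¹ = [[-159, -80], [480, 241]].
The requested entry is -80.

-80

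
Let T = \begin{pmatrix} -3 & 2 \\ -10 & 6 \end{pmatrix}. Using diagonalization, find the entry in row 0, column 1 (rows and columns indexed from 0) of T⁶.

Characteristic polynomial: s^2 - 3s + 2 = (s - 2)(s - 1), so the eigenvalues are 1, 2.
s=2: eigenvector (2, 5).
s=1: eigenvector (1, 2).
P = [[2, 1], [5, 2]], D = diag(2, 1), P⁻¹ = [[-2, 1], [5, -2]].
T⁶ = P·diag(64, 1)·P⁻¹ = [[-251, 126], [-630, 316]].
The requested entry is 126.

126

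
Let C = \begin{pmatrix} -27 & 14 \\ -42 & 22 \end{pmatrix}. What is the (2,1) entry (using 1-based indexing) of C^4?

7770

Characteristic polynomial: r^2 + 5r - 6 = (r - 1)(r + 6), so the eigenvalues are -6, 1.
r=-6: eigenvector (-2, -3).
r=1: eigenvector (1, 2).
P = [[-2, 1], [-3, 2]], D = diag(-6, 1), P⁻¹ = [[-2, 1], [-3, 2]].
C⁴ = P·diag(1296, 1)·P⁻¹ = [[5181, -2590], [7770, -3884]].
The requested entry is 7770.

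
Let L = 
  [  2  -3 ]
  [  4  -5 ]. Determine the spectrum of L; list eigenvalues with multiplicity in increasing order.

Characteristic polynomial: p(t) = t^2 + 3t + 2 = (t + 1)(t + 2).
Roots (with multiplicity): -2, -1.

-2, -1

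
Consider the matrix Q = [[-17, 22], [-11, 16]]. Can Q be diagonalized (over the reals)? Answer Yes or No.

Characteristic polynomial: p(s) = s^2 + s - 30 = (s - 5)(s + 6).
All 2 eigenvalues are distinct, so Q is diagonalizable.

Yes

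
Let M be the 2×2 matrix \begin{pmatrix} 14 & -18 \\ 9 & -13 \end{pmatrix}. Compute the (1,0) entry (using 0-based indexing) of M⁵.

4149

Characteristic polynomial: r^2 - r - 20 = (r - 5)(r + 4), so the eigenvalues are -4, 5.
r=5: eigenvector (2, 1).
r=-4: eigenvector (1, 1).
P = [[2, 1], [1, 1]], D = diag(5, -4), P⁻¹ = [[1, -1], [-1, 2]].
M⁵ = P·diag(3125, -1024)·P⁻¹ = [[7274, -8298], [4149, -5173]].
The requested entry is 4149.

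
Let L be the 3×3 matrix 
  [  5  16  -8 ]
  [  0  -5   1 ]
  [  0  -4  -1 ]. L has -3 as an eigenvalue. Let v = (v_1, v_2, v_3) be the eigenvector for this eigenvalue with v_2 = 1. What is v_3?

2

L + 3I = [[8, 16, -8], [0, -2, 1], [0, -4, 2]].
Solving (L + 3I)v = 0 gives the eigenspace spanned by (0, 1, 2).
With v_2 = 1, v = (0, 1, 2), so v_3 = 2.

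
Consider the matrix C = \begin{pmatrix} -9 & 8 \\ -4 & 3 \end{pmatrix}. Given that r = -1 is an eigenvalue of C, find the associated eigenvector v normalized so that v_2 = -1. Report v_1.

-1

C + 1I = [[-8, 8], [-4, 4]].
Solving (C + 1I)v = 0 gives the eigenspace spanned by (-1, -1).
With v_2 = -1, v = (-1, -1), so v_1 = -1.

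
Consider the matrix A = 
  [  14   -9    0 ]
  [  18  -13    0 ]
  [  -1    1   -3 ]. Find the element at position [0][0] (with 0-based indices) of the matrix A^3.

314

Characteristic polynomial: t^3 + 2t^2 - 23t - 60 = (t - 5)(t + 3)(t + 4), so the eigenvalues are -4, -3, 5.
t=5: eigenvector (1, 1, 0).
t=-4: eigenvector (1, 2, -1).
t=-3: eigenvector (0, 0, 1).
P = [[1, 1, 0], [1, 2, 0], [0, -1, 1]], D = diag(5, -4, -3), P⁻¹ = [[2, -1, 0], [-1, 1, 0], [-1, 1, 1]].
A³ = P·diag(125, -64, -27)·P⁻¹ = [[314, -189, 0], [378, -253, 0], [-37, 37, -27]].
The requested entry is 314.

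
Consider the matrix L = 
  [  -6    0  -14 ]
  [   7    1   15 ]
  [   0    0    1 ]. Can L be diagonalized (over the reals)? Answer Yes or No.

No

Characteristic polynomial: p(r) = r^3 + 4r^2 - 11r + 6 = (r - 1)^2(r + 6).
r = 1 has algebraic multiplicity 2; rank(L − 1I) = 2, so geometric multiplicity = 1.
Geometric multiplicity < algebraic multiplicity, so L is not diagonalizable.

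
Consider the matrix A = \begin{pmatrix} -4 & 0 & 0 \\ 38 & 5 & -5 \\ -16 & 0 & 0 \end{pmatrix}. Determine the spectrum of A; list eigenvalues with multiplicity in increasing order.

-4, 0, 5

Characteristic polynomial: p(t) = t^3 - t^2 - 20t = t(t - 5)(t + 4).
Roots (with multiplicity): -4, 0, 5.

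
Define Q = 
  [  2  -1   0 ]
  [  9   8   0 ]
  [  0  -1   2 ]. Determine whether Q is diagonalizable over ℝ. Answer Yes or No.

No

Characteristic polynomial: p(t) = t^3 - 12t^2 + 45t - 50 = (t - 5)^2(t - 2).
t = 5 has algebraic multiplicity 2; rank(Q − 5I) = 2, so geometric multiplicity = 1.
Geometric multiplicity < algebraic multiplicity, so Q is not diagonalizable.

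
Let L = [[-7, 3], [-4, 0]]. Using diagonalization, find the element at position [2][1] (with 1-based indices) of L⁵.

Characteristic polynomial: μ^2 + 7μ + 12 = (μ + 3)(μ + 4), so the eigenvalues are -4, -3.
μ=-4: eigenvector (1, 1).
μ=-3: eigenvector (3, 4).
P = [[1, 3], [1, 4]], D = diag(-4, -3), P⁻¹ = [[4, -3], [-1, 1]].
L⁵ = P·diag(-1024, -243)·P⁻¹ = [[-3367, 2343], [-3124, 2100]].
The requested entry is -3124.

-3124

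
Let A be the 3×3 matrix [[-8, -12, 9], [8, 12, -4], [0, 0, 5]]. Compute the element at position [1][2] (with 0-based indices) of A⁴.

Characteristic polynomial: μ^3 - 9μ^2 + 20μ = μ(μ - 5)(μ - 4), so the eigenvalues are 0, 4, 5.
μ=5: eigenvector (-3, 4, 1).
μ=4: eigenvector (-1, 1, 0).
μ=0: eigenvector (3, -2, 0).
P = [[-3, -1, 3], [4, 1, -2], [1, 0, 0]], D = diag(5, 4, 0), P⁻¹ = [[0, 0, 1], [2, 3, -6], [1, 1, -1]].
A⁴ = P·diag(625, 256, 0)·P⁻¹ = [[-512, -768, -339], [512, 768, 964], [0, 0, 625]].
The requested entry is 964.

964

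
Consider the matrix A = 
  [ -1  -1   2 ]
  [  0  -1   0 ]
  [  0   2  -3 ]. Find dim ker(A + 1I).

A + 1I = [[0, -1, 2], [0, 0, 0], [0, 2, -2]].
This matrix has rank 2, so its null space has dimension 3 − 2 = 1.

1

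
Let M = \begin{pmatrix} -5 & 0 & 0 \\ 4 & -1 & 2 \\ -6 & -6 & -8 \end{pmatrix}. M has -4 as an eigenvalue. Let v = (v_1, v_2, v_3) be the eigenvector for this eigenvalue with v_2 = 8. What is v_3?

-12

M + 4I = [[-1, 0, 0], [4, 3, 2], [-6, -6, -4]].
Solving (M + 4I)v = 0 gives the eigenspace spanned by (0, 8, -12).
With v_2 = 8, v = (0, 8, -12), so v_3 = -12.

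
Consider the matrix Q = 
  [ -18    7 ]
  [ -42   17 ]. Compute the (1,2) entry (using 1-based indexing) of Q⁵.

1267

Characteristic polynomial: s^2 + s - 12 = (s - 3)(s + 4), so the eigenvalues are -4, 3.
s=3: eigenvector (1, 3).
s=-4: eigenvector (-1, -2).
P = [[1, -1], [3, -2]], D = diag(3, -4), P⁻¹ = [[-2, 1], [-3, 1]].
Q⁵ = P·diag(243, -1024)·P⁻¹ = [[-3558, 1267], [-7602, 2777]].
The requested entry is 1267.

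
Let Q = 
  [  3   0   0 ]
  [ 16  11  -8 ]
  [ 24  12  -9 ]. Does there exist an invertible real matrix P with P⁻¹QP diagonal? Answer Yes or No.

Yes

Characteristic polynomial: p(λ) = λ^3 - 5λ^2 + 3λ + 9 = (λ - 3)^2(λ + 1).
λ = 3 has algebraic multiplicity 2; rank(Q − 3I) = 1, so geometric multiplicity = 2.
Every eigenvalue has geometric = algebraic multiplicity, so Q is diagonalizable.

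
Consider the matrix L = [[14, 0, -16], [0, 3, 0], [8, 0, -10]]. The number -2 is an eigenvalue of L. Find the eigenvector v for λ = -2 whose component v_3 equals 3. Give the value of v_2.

0

L + 2I = [[16, 0, -16], [0, 5, 0], [8, 0, -8]].
Solving (L + 2I)v = 0 gives the eigenspace spanned by (3, 0, 3).
With v_3 = 3, v = (3, 0, 3), so v_2 = 0.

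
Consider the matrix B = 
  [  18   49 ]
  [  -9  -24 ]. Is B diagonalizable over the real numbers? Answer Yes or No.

No

Characteristic polynomial: p(λ) = λ^2 + 6λ + 9 = (λ + 3)^2.
λ = -3 has algebraic multiplicity 2; rank(B + 3I) = 1, so geometric multiplicity = 1.
Geometric multiplicity < algebraic multiplicity, so B is not diagonalizable.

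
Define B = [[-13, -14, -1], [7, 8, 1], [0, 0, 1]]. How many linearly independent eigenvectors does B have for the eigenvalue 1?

1

B − 1I = [[-14, -14, -1], [7, 7, 1], [0, 0, 0]].
This matrix has rank 2, so its null space has dimension 3 − 2 = 1.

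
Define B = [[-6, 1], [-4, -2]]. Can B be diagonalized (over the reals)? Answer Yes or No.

No

Characteristic polynomial: p(μ) = μ^2 + 8μ + 16 = (μ + 4)^2.
μ = -4 has algebraic multiplicity 2; rank(B + 4I) = 1, so geometric multiplicity = 1.
Geometric multiplicity < algebraic multiplicity, so B is not diagonalizable.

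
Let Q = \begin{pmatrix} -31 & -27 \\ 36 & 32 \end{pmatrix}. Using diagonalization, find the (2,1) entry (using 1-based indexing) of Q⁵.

Characteristic polynomial: λ^2 - λ - 20 = (λ - 5)(λ + 4), so the eigenvalues are -4, 5.
λ=5: eigenvector (-3, 4).
λ=-4: eigenvector (-1, 1).
P = [[-3, -1], [4, 1]], D = diag(5, -4), P⁻¹ = [[1, 1], [-4, -3]].
Q⁵ = P·diag(3125, -1024)·P⁻¹ = [[-13471, -12447], [16596, 15572]].
The requested entry is 16596.

16596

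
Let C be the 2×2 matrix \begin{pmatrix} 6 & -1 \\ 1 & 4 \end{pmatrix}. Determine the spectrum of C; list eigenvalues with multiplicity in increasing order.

Characteristic polynomial: p(t) = t^2 - 10t + 25 = (t - 5)^2.
Roots (with multiplicity): 5, 5.

5, 5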